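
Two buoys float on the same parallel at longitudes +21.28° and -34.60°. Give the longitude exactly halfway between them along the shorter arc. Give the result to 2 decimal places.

-6.66°

Signed shortest Δλ from +21.28° to -34.60° is -55.88°.
Midpoint longitude = +21.28° + (-55.88°)/2 = +21.28° − 27.94° = -6.66°.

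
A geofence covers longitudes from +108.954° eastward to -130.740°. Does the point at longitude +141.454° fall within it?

Yes

Band width going east from +108.954° to -130.740°: ((-130.740 − 108.954) mod 360) = 120.306°.
Offset of +141.454° east of the west edge: ((141.454 − 108.954) mod 360) = 32.500°.
32.500° ≤ 120.306° ⇒ inside.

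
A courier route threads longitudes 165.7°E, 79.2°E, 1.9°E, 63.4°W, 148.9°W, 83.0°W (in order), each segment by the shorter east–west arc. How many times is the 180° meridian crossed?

Leg 1: +165.7° → +79.2°, shortest Δλ = -86.5° (west) — does not cross 180°.
Leg 2: +79.2° → +1.9°, shortest Δλ = -77.3° (west) — does not cross 180°.
Leg 3: +1.9° → -63.4°, shortest Δλ = -65.3° (west) — does not cross 180°.
Leg 4: -63.4° → -148.9°, shortest Δλ = -85.5° (west) — does not cross 180°.
Leg 5: -148.9° → -83.0°, shortest Δλ = 65.9° (east) — does not cross 180°.
Total crossings: 0.

0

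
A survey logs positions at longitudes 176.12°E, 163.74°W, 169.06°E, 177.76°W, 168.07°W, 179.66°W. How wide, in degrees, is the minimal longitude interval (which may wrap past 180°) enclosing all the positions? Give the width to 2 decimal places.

Sort the longitudes: -179.66°, -177.76°, -168.07°, -163.74°, +169.06°, +176.12°.
Eastward gaps between consecutive values (wrapping around): 1.90°, 9.69°, 4.33°, 332.80°, 7.06°, 4.22°.
Largest gap = 332.80° ⇒ minimal covering band is its complement: 360° − 332.80° = 27.20°.
Band runs from +169.06° eastward to -163.74°, crossing the antimeridian.

27.20°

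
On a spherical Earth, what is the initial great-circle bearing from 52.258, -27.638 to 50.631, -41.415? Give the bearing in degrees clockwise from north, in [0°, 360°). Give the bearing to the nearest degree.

265°

Δλ = -41.415 − -27.638 = -13.777°.
θ = atan2( sin Δλ · cos φ₂ , cos φ₁ · sin φ₂ − sin φ₁ · cos φ₂ · cos Δλ )
  = atan2(-0.15106, -0.01396) = -95.281° → normalised to [0°, 360°): 264.719°.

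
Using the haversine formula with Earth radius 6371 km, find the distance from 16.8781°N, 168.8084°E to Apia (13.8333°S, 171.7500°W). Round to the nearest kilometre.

Δλ = -171.7500 − 168.8084 = -340.5584°; wrapped into (−180°, 180°]: 19.4416°.
Δφ = -13.8333 − 16.8781 = -30.7114°.
a = sin²(Δφ/2) + cos φ₁ · cos φ₂ · sin²(Δλ/2) = 0.096615.
c = 2·atan2(√a, √(1−a)) = 0.63213 rad → d = 6371·c ≈ 4027.30 km.

4027 km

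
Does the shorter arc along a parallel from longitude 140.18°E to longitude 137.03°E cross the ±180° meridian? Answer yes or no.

No

Signed shortest Δλ = ((137.03 − 140.18 + 180) mod 360) − 180 = -3.15°.
Going west by 3.15° from +140.18° reaches +137.03° without touching 180°.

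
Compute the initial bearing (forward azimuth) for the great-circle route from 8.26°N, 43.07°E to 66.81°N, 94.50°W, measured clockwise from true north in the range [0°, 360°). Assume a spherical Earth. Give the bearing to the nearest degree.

344°

Δλ = -94.50 − 43.07 = -137.57°.
θ = atan2( sin Δλ · cos φ₂ , cos φ₁ · sin φ₂ − sin φ₁ · cos φ₂ · cos Δλ )
  = atan2(-0.26568, 0.95143) = -15.602° → normalised to [0°, 360°): 344.398°.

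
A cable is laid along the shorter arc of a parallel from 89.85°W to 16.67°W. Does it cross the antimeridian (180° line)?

No

Signed shortest Δλ = ((-16.67 − -89.85 + 180) mod 360) − 180 = 73.18°.
Going east by 73.18° from -89.85° reaches -16.67° without touching 180°.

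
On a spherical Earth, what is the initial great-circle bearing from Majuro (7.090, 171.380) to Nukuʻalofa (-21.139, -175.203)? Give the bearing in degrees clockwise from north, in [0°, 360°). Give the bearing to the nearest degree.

155°

Δλ = -175.203 − 171.380 = -346.583°; wrapped into (−180°, 180°]: 13.417°.
θ = atan2( sin Δλ · cos φ₂ , cos φ₁ · sin φ₂ − sin φ₁ · cos φ₂ · cos Δλ )
  = atan2(0.21642, -0.46985) = 155.268° → normalised to [0°, 360°): 155.268°.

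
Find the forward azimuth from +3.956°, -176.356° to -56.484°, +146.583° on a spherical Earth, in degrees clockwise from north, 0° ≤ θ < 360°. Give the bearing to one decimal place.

201.1°

Δλ = 146.583 − -176.356 = 322.939°; wrapped into (−180°, 180°]: -37.061°.
θ = atan2( sin Δλ · cos φ₂ , cos φ₁ · sin φ₂ − sin φ₁ · cos φ₂ · cos Δλ )
  = atan2(-0.33277, -0.86214) = -158.894° → normalised to [0°, 360°): 201.106°.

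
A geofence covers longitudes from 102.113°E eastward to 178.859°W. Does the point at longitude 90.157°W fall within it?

Band width going east from +102.113° to -178.859°: ((-178.859 − 102.113) mod 360) = 79.028°.
Offset of -90.157° east of the west edge: ((-90.157 − 102.113) mod 360) = 167.730°.
167.730° > 79.028° ⇒ outside.

No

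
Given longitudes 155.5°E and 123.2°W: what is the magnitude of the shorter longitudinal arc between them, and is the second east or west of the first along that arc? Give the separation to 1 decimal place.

81.3° east

Raw difference: -123.2 − 155.5 = -278.7°.
Normalise into (−180°, 180°]: -278.7° + 360° = 81.3°.
Positive ⇒ the second point lies to the east; separation 81.3°.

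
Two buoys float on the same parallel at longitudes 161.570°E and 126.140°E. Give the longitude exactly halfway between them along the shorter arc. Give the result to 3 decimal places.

Signed shortest Δλ from +161.570° to +126.140° is -35.430°.
Midpoint longitude = +161.570° + (-35.430°)/2 = +161.570° − 17.715° = +143.855°.

143.855°E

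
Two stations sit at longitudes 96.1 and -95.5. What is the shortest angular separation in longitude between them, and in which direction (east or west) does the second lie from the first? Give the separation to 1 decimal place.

Raw difference: -95.5 − 96.1 = -191.6°.
Normalise into (−180°, 180°]: -191.6° + 360° = 168.4°.
Positive ⇒ the second point lies to the east; separation 168.4°.

168.4° east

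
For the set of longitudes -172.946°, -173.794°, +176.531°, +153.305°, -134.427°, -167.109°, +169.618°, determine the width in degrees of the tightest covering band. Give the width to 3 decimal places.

72.268°

Sort the longitudes: -173.794°, -172.946°, -167.109°, -134.427°, +153.305°, +169.618°, +176.531°.
Eastward gaps between consecutive values (wrapping around): 0.848°, 5.837°, 32.682°, 287.732°, 16.313°, 6.913°, 9.675°.
Largest gap = 287.732° ⇒ minimal covering band is its complement: 360° − 287.732° = 72.268°.
Band runs from +153.305° eastward to -134.427°, crossing the antimeridian.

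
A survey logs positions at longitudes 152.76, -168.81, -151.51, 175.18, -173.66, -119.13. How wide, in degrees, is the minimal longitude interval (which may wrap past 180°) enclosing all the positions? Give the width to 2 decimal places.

Sort the longitudes: -173.66°, -168.81°, -151.51°, -119.13°, +152.76°, +175.18°.
Eastward gaps between consecutive values (wrapping around): 4.85°, 17.30°, 32.38°, 271.89°, 22.42°, 11.16°.
Largest gap = 271.89° ⇒ minimal covering band is its complement: 360° − 271.89° = 88.11°.
Band runs from +152.76° eastward to -119.13°, crossing the antimeridian.

88.11°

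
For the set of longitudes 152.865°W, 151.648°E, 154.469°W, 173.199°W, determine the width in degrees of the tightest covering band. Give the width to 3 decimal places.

55.487°

Sort the longitudes: -173.199°, -154.469°, -152.865°, +151.648°.
Eastward gaps between consecutive values (wrapping around): 18.730°, 1.604°, 304.513°, 35.153°.
Largest gap = 304.513° ⇒ minimal covering band is its complement: 360° − 304.513° = 55.487°.
Band runs from +151.648° eastward to -152.865°, crossing the antimeridian.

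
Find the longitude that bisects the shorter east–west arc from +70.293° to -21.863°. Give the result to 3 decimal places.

Signed shortest Δλ from +70.293° to -21.863° is -92.156°.
Midpoint longitude = +70.293° + (-92.156°)/2 = +70.293° − 46.078° = +24.215°.

+24.215°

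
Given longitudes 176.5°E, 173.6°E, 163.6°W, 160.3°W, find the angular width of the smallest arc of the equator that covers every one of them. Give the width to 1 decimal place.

Sort the longitudes: -163.6°, -160.3°, +173.6°, +176.5°.
Eastward gaps between consecutive values (wrapping around): 3.3°, 333.9°, 2.9°, 19.9°.
Largest gap = 333.9° ⇒ minimal covering band is its complement: 360° − 333.9° = 26.1°.
Band runs from +173.6° eastward to -160.3°, crossing the antimeridian.

26.1°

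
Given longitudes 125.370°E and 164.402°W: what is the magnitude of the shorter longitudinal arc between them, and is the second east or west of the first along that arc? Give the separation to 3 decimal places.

Raw difference: -164.402 − 125.370 = -289.772°.
Normalise into (−180°, 180°]: -289.772° + 360° = 70.228°.
Positive ⇒ the second point lies to the east; separation 70.228°.

70.228° east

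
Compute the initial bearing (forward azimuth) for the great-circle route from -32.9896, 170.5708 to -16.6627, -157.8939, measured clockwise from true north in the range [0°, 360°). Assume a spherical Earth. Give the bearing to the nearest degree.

68°

Δλ = -157.8939 − 170.5708 = -328.4647°; wrapped into (−180°, 180°]: 31.5353°.
θ = atan2( sin Δλ · cos φ₂ , cos φ₁ · sin φ₂ − sin φ₁ · cos φ₂ · cos Δλ )
  = atan2(0.50106, 0.20408) = 67.839° → normalised to [0°, 360°): 67.839°.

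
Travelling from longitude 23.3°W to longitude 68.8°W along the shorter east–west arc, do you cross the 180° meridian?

Signed shortest Δλ = ((-68.8 − -23.3 + 180) mod 360) − 180 = -45.5°.
Going west by 45.5° from -23.3° reaches -68.8° without touching 180°.

No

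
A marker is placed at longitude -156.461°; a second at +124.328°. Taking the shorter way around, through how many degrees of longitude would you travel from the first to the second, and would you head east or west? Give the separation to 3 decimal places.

79.211° west

Raw difference: 124.328 − -156.461 = 280.789°.
Normalise into (−180°, 180°]: 280.789° − 360° = -79.211°.
Negative ⇒ the second point lies to the west; separation 79.211°.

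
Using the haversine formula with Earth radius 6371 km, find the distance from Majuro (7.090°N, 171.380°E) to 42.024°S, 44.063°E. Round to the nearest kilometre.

Δλ = 44.063 − 171.380 = -127.317°.
Δφ = -42.024 − 7.090 = -49.114°.
a = sin²(Δφ/2) + cos φ₁ · cos φ₂ · sin²(Δλ/2) = 0.764764.
c = 2·atan2(√a, √(1−a)) = 2.12884 rad → d = 6371·c ≈ 13562.84 km.

13563 km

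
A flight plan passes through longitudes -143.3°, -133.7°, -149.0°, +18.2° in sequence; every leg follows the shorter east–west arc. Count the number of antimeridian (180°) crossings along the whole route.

Leg 1: -143.3° → -133.7°, shortest Δλ = 9.6° (east) — does not cross 180°.
Leg 2: -133.7° → -149.0°, shortest Δλ = -15.3° (west) — does not cross 180°.
Leg 3: -149.0° → +18.2°, shortest Δλ = 167.2° (east) — does not cross 180°.
Total crossings: 0.

0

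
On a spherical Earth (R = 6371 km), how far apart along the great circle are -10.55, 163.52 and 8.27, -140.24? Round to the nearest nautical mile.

3545 nmi

Δλ = -140.24 − 163.52 = -303.76°; wrapped into (−180°, 180°]: 56.24°.
Δφ = 8.27 − -10.55 = 18.82°.
a = sin²(Δφ/2) + cos φ₁ · cos φ₂ · sin²(Δλ/2) = 0.242848.
c = 2·atan2(√a, √(1−a)) = 1.03060 rad → d = 6371·c ≈ 6565.95 km ≈ 3545.33 nmi.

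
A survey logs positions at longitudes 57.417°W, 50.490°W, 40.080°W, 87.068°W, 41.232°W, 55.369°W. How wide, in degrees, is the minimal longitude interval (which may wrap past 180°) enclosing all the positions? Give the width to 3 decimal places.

Sort the longitudes: -87.068°, -57.417°, -55.369°, -50.490°, -41.232°, -40.080°.
Eastward gaps between consecutive values (wrapping around): 29.651°, 2.048°, 4.879°, 9.258°, 1.152°, 313.012°.
Largest gap = 313.012° ⇒ minimal covering band is its complement: 360° − 313.012° = 46.988°.
Band runs from -87.068° eastward to -40.080°.

46.988°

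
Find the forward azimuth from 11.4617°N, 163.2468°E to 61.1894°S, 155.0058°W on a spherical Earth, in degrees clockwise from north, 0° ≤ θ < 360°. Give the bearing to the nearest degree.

161°

Δλ = -155.0058 − 163.2468 = -318.2526°; wrapped into (−180°, 180°]: 41.7474°.
θ = atan2( sin Δλ · cos φ₂ , cos φ₁ · sin φ₂ − sin φ₁ · cos φ₂ · cos Δλ )
  = atan2(0.32088, -0.93019) = 160.967° → normalised to [0°, 360°): 160.967°.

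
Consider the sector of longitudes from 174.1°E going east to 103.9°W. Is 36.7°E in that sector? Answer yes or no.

No

Band width going east from +174.1° to -103.9°: ((-103.9 − 174.1) mod 360) = 82.0°.
Offset of +36.7° east of the west edge: ((36.7 − 174.1) mod 360) = 222.6°.
222.6° > 82.0° ⇒ outside.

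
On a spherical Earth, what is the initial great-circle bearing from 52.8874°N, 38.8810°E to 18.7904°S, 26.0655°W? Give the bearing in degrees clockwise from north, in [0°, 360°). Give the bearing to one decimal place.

239.1°

Δλ = -26.0655 − 38.8810 = -64.9465°.
θ = atan2( sin Δλ · cos φ₂ , cos φ₁ · sin φ₂ − sin φ₁ · cos φ₂ · cos Δλ )
  = atan2(-0.85763, -0.51405) = -120.938° → normalised to [0°, 360°): 239.062°.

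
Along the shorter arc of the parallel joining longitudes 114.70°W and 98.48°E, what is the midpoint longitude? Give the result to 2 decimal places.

171.89°E

Signed shortest Δλ from -114.70° to +98.48° is -146.82°.
Midpoint longitude = -114.70° + (-146.82°)/2 = -114.70° − 73.41° = -188.11°.
Normalise into (−180°, 180°]: +171.89°.
(The naïve average (-114.70 + +98.48)/2 = -8.11° is on the wrong side of the globe.)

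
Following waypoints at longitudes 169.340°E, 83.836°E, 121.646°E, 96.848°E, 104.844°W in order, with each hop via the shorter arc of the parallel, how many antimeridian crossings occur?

Leg 1: +169.340° → +83.836°, shortest Δλ = -85.504° (west) — does not cross 180°.
Leg 2: +83.836° → +121.646°, shortest Δλ = 37.81° (east) — does not cross 180°.
Leg 3: +121.646° → +96.848°, shortest Δλ = -24.798° (west) — does not cross 180°.
Leg 4: +96.848° → -104.844°, shortest Δλ = 158.308° (east) — crosses 180°.
Total crossings: 1.

1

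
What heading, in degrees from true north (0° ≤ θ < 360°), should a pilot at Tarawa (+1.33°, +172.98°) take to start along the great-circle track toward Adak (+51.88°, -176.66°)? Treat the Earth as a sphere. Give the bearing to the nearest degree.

8°

Δλ = -176.66 − 172.98 = -349.64°; wrapped into (−180°, 180°]: 10.36°.
θ = atan2( sin Δλ · cos φ₂ , cos φ₁ · sin φ₂ − sin φ₁ · cos φ₂ · cos Δλ )
  = atan2(0.11101, 0.77241) = 8.179° → normalised to [0°, 360°): 8.179°.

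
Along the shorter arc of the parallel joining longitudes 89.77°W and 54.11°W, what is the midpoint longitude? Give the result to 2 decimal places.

Signed shortest Δλ from -89.77° to -54.11° is +35.66°.
Midpoint longitude = -89.77° + (+35.66°)/2 = -89.77° + 17.83° = -71.94°.

71.94°W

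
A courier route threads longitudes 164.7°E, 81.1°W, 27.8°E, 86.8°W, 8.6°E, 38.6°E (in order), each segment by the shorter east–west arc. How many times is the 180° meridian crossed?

1

Leg 1: +164.7° → -81.1°, shortest Δλ = 114.2° (east) — crosses 180°.
Leg 2: -81.1° → +27.8°, shortest Δλ = 108.9° (east) — does not cross 180°.
Leg 3: +27.8° → -86.8°, shortest Δλ = -114.6° (west) — does not cross 180°.
Leg 4: -86.8° → +8.6°, shortest Δλ = 95.4° (east) — does not cross 180°.
Leg 5: +8.6° → +38.6°, shortest Δλ = 30.0° (east) — does not cross 180°.
Total crossings: 1.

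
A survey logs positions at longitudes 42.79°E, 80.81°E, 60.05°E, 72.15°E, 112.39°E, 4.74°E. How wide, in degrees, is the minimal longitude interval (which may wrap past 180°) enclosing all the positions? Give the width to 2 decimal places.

107.65°

Sort the longitudes: +4.74°, +42.79°, +60.05°, +72.15°, +80.81°, +112.39°.
Eastward gaps between consecutive values (wrapping around): 38.05°, 17.26°, 12.10°, 8.66°, 31.58°, 252.35°.
Largest gap = 252.35° ⇒ minimal covering band is its complement: 360° − 252.35° = 107.65°.
Band runs from +4.74° eastward to +112.39°.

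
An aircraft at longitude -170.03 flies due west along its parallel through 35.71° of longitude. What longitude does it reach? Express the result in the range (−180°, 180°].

+154.26°

Start at -170.03°; shift −35.71° → -205.74°.
-205.74° lies outside (−180°, 180°]; add 360° → +154.26°.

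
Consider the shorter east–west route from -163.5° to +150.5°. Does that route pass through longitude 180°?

Yes

Naïve |150.5 − -163.5| = 314.0° > 180°, so the shorter arc goes the other way round — across 180°.
Signed shortest Δλ = ((150.5 − -163.5 + 180) mod 360) − 180 = -46.0°.
Going west by 46.0° from -163.5° passes through 180° before reaching +150.5°.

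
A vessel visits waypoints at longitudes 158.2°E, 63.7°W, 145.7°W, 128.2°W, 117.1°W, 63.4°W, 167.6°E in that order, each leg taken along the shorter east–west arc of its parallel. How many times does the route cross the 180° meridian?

2

Leg 1: +158.2° → -63.7°, shortest Δλ = 138.1° (east) — crosses 180°.
Leg 2: -63.7° → -145.7°, shortest Δλ = -82.0° (west) — does not cross 180°.
Leg 3: -145.7° → -128.2°, shortest Δλ = 17.5° (east) — does not cross 180°.
Leg 4: -128.2° → -117.1°, shortest Δλ = 11.1° (east) — does not cross 180°.
Leg 5: -117.1° → -63.4°, shortest Δλ = 53.7° (east) — does not cross 180°.
Leg 6: -63.4° → +167.6°, shortest Δλ = -129.0° (west) — crosses 180°.
Total crossings: 2.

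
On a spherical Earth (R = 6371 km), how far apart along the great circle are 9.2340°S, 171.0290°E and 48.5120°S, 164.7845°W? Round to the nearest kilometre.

4917 km

Δλ = -164.7845 − 171.0290 = -335.8135°; wrapped into (−180°, 180°]: 24.1865°.
Δφ = -48.5120 − -9.2340 = -39.2780°.
a = sin²(Δφ/2) + cos φ₁ · cos φ₂ · sin²(Δλ/2) = 0.141658.
c = 2·atan2(√a, √(1−a)) = 0.77176 rad → d = 6371·c ≈ 4916.89 km.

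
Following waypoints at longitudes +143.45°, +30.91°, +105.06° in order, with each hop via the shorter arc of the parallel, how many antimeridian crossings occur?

Leg 1: +143.45° → +30.91°, shortest Δλ = -112.54° (west) — does not cross 180°.
Leg 2: +30.91° → +105.06°, shortest Δλ = 74.15° (east) — does not cross 180°.
Total crossings: 0.

0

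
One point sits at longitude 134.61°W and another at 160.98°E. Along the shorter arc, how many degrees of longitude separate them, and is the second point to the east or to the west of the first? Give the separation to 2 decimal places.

Raw difference: 160.98 − -134.61 = 295.59°.
Normalise into (−180°, 180°]: 295.59° − 360° = -64.41°.
Negative ⇒ the second point lies to the west; separation 64.41°.

64.41° west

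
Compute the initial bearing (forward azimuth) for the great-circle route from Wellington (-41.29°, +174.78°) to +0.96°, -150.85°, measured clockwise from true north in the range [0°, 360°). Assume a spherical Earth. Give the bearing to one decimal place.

45.4°

Δλ = -150.85 − 174.78 = -325.63°; wrapped into (−180°, 180°]: 34.37°.
θ = atan2( sin Δλ · cos φ₂ , cos φ₁ · sin φ₂ − sin φ₁ · cos φ₂ · cos Δλ )
  = atan2(0.56446, 0.55718) = 45.372° → normalised to [0°, 360°): 45.372°.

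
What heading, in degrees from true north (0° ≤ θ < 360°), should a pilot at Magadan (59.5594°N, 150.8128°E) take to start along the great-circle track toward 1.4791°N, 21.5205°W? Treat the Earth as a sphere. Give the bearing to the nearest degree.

Δλ = -21.5205 − 150.8128 = -172.3333°.
θ = atan2( sin Δλ · cos φ₂ , cos φ₁ · sin φ₂ − sin φ₁ · cos φ₂ · cos Δλ )
  = atan2(-0.13337, 0.86724) = -8.743° → normalised to [0°, 360°): 351.257°.

351°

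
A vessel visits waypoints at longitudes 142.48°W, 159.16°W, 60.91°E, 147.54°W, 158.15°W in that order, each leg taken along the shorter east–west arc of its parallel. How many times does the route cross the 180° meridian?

Leg 1: -142.48° → -159.16°, shortest Δλ = -16.68° (west) — does not cross 180°.
Leg 2: -159.16° → +60.91°, shortest Δλ = -139.93° (west) — crosses 180°.
Leg 3: +60.91° → -147.54°, shortest Δλ = 151.55° (east) — crosses 180°.
Leg 4: -147.54° → -158.15°, shortest Δλ = -10.61° (west) — does not cross 180°.
Total crossings: 2.

2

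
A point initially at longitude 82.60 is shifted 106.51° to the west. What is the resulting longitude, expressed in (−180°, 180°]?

-23.91°

Start at +82.60°; shift −106.51° → -23.91°.
-23.91° already lies in (−180°, 180°].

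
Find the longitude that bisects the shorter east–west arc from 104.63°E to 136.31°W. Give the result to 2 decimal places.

Signed shortest Δλ from +104.63° to -136.31° is +119.06°.
Midpoint longitude = +104.63° + (+119.06°)/2 = +104.63° + 59.53° = +164.16°.
(The naïve average (+104.63 + -136.31)/2 = -15.84° is on the wrong side of the globe.)

164.16°E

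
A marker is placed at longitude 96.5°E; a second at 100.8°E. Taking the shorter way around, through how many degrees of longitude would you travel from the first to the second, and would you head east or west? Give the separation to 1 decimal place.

4.3° east

Raw difference: 100.8 − 96.5 = 4.3°.
Normalise into (−180°, 180°]: 4.3° stays 4.3°.
Positive ⇒ the second point lies to the east; separation 4.3°.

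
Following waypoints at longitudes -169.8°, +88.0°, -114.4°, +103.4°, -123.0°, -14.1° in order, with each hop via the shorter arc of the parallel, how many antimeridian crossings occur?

Leg 1: -169.8° → +88.0°, shortest Δλ = -102.2° (west) — crosses 180°.
Leg 2: +88.0° → -114.4°, shortest Δλ = 157.6° (east) — crosses 180°.
Leg 3: -114.4° → +103.4°, shortest Δλ = -142.2° (west) — crosses 180°.
Leg 4: +103.4° → -123.0°, shortest Δλ = 133.6° (east) — crosses 180°.
Leg 5: -123.0° → -14.1°, shortest Δλ = 108.9° (east) — does not cross 180°.
Total crossings: 4.

4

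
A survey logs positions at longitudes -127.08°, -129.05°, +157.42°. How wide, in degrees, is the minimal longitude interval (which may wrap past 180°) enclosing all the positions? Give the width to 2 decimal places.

75.50°

Sort the longitudes: -129.05°, -127.08°, +157.42°.
Eastward gaps between consecutive values (wrapping around): 1.97°, 284.50°, 73.53°.
Largest gap = 284.50° ⇒ minimal covering band is its complement: 360° − 284.50° = 75.50°.
Band runs from +157.42° eastward to -127.08°, crossing the antimeridian.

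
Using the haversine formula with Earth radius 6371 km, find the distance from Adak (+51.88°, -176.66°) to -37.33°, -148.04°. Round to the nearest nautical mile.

Δλ = -148.04 − -176.66 = 28.62°.
Δφ = -37.33 − 51.88 = -89.21°.
a = sin²(Δφ/2) + cos φ₁ · cos φ₂ · sin²(Δλ/2) = 0.523094.
c = 2·atan2(√a, √(1−a)) = 1.61700 rad → d = 6371·c ≈ 10301.91 km ≈ 5562.59 nmi.

5563 nmi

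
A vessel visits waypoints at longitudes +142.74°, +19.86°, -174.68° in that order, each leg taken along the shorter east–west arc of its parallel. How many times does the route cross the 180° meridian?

Leg 1: +142.74° → +19.86°, shortest Δλ = -122.88° (west) — does not cross 180°.
Leg 2: +19.86° → -174.68°, shortest Δλ = 165.46° (east) — crosses 180°.
Total crossings: 1.

1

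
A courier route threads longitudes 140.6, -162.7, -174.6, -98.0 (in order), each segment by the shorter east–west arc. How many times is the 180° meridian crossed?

1

Leg 1: +140.6° → -162.7°, shortest Δλ = 56.7° (east) — crosses 180°.
Leg 2: -162.7° → -174.6°, shortest Δλ = -11.9° (west) — does not cross 180°.
Leg 3: -174.6° → -98.0°, shortest Δλ = 76.6° (east) — does not cross 180°.
Total crossings: 1.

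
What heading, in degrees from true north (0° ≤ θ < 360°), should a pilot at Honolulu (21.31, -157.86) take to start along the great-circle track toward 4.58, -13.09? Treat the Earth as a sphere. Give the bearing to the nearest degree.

57°

Δλ = -13.09 − -157.86 = 144.77°.
θ = atan2( sin Δλ · cos φ₂ , cos φ₁ · sin φ₂ − sin φ₁ · cos φ₂ · cos Δλ )
  = atan2(0.57502, 0.37030) = 57.220° → normalised to [0°, 360°): 57.220°.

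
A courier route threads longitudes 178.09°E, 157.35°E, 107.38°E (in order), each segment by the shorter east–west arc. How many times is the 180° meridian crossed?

Leg 1: +178.09° → +157.35°, shortest Δλ = -20.74° (west) — does not cross 180°.
Leg 2: +157.35° → +107.38°, shortest Δλ = -49.97° (west) — does not cross 180°.
Total crossings: 0.

0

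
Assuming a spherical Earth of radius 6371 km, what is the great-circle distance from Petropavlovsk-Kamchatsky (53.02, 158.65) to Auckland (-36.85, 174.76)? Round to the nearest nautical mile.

Δλ = 174.76 − 158.65 = 16.11°.
Δφ = -36.85 − 53.02 = -89.87°.
a = sin²(Δφ/2) + cos φ₁ · cos φ₂ · sin²(Δλ/2) = 0.508317.
c = 2·atan2(√a, √(1−a)) = 1.58743 rad → d = 6371·c ≈ 10113.52 km ≈ 5460.86 nmi.

5461 nmi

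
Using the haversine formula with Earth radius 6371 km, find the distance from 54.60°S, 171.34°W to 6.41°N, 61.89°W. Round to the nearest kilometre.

Δλ = -61.89 − -171.34 = 109.45°.
Δφ = 6.41 − -54.60 = 61.01°.
a = sin²(Δφ/2) + cos φ₁ · cos φ₂ · sin²(Δλ/2) = 0.641344.
c = 2·atan2(√a, √(1−a)) = 1.85739 rad → d = 6371·c ≈ 11833.44 km.

11833 km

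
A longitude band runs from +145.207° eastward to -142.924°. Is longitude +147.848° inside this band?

Yes

Band width going east from +145.207° to -142.924°: ((-142.924 − 145.207) mod 360) = 71.869°.
Offset of +147.848° east of the west edge: ((147.848 − 145.207) mod 360) = 2.641°.
2.641° ≤ 71.869° ⇒ inside.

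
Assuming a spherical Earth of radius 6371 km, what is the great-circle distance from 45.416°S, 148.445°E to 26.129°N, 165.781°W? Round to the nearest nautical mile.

4969 nmi

Δλ = -165.781 − 148.445 = -314.226°; wrapped into (−180°, 180°]: 45.774°.
Δφ = 26.129 − -45.416 = 71.545°.
a = sin²(Δφ/2) + cos φ₁ · cos φ₂ · sin²(Δλ/2) = 0.437044.
c = 2·atan2(√a, √(1−a)) = 1.44455 rad → d = 6371·c ≈ 9203.22 km ≈ 4969.34 nmi.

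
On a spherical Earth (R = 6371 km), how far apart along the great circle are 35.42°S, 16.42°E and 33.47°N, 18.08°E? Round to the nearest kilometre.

7662 km

Δλ = 18.08 − 16.42 = 1.66°.
Δφ = 33.47 − -35.42 = 68.89°.
a = sin²(Δφ/2) + cos φ₁ · cos φ₂ · sin²(Δλ/2) = 0.320063.
c = 2·atan2(√a, √(1−a)) = 1.20266 rad → d = 6371·c ≈ 7662.17 km.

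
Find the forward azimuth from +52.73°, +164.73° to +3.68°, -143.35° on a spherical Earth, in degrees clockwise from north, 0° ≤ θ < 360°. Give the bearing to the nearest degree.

120°

Δλ = -143.35 − 164.73 = -308.08°; wrapped into (−180°, 180°]: 51.92°.
θ = atan2( sin Δλ · cos φ₂ , cos φ₁ · sin φ₂ − sin φ₁ · cos φ₂ · cos Δλ )
  = atan2(0.78553, -0.45093) = 119.858° → normalised to [0°, 360°): 119.858°.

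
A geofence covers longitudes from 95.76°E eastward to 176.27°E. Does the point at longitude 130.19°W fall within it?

Band width going east from +95.76° to +176.27°: ((176.27 − 95.76) mod 360) = 80.51°.
Offset of -130.19° east of the west edge: ((-130.19 − 95.76) mod 360) = 134.05°.
134.05° > 80.51° ⇒ outside.

No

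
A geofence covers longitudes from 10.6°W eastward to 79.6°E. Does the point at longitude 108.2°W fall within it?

No

Band width going east from -10.6° to +79.6°: ((79.6 − -10.6) mod 360) = 90.2°.
Offset of -108.2° east of the west edge: ((-108.2 − -10.6) mod 360) = 262.4°.
262.4° > 90.2° ⇒ outside.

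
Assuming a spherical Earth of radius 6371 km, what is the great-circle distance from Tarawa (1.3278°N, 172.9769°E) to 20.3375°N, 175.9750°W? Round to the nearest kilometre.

Δλ = -175.9750 − 172.9769 = -348.9519°; wrapped into (−180°, 180°]: 11.0481°.
Δφ = 20.3375 − 1.3278 = 19.0097°.
a = sin²(Δφ/2) + cos φ₁ · cos φ₂ · sin²(Δλ/2) = 0.035955.
c = 2·atan2(√a, √(1−a)) = 0.38155 rad → d = 6371·c ≈ 2430.83 km.

2431 km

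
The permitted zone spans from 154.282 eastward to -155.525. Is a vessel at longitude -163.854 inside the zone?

Yes

Band width going east from +154.282° to -155.525°: ((-155.525 − 154.282) mod 360) = 50.193°.
Offset of -163.854° east of the west edge: ((-163.854 − 154.282) mod 360) = 41.864°.
41.864° ≤ 50.193° ⇒ inside.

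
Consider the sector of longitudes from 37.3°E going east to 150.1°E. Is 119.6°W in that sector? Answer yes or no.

No

Band width going east from +37.3° to +150.1°: ((150.1 − 37.3) mod 360) = 112.8°.
Offset of -119.6° east of the west edge: ((-119.6 − 37.3) mod 360) = 203.1°.
203.1° > 112.8° ⇒ outside.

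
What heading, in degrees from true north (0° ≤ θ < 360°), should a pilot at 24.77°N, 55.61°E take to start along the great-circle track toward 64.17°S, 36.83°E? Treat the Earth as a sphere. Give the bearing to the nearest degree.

188°

Δλ = 36.83 − 55.61 = -18.78°.
θ = atan2( sin Δλ · cos φ₂ , cos φ₁ · sin φ₂ − sin φ₁ · cos φ₂ · cos Δλ )
  = atan2(-0.14027, -0.99011) = -171.937° → normalised to [0°, 360°): 188.063°.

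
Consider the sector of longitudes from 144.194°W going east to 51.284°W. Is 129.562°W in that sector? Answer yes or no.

Band width going east from -144.194° to -51.284°: ((-51.284 − -144.194) mod 360) = 92.910°.
Offset of -129.562° east of the west edge: ((-129.562 − -144.194) mod 360) = 14.632°.
14.632° ≤ 92.910° ⇒ inside.

Yes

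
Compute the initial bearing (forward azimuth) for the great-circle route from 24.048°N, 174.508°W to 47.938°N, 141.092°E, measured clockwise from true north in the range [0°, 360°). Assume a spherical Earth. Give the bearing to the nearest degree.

316°

Δλ = 141.092 − -174.508 = 315.600°; wrapped into (−180°, 180°]: -44.400°.
θ = atan2( sin Δλ · cos φ₂ , cos φ₁ · sin φ₂ − sin φ₁ · cos φ₂ · cos Δλ )
  = atan2(-0.46873, 0.48293) = -44.145° → normalised to [0°, 360°): 315.855°.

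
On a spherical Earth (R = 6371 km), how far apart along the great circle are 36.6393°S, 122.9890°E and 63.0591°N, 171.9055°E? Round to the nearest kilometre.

Δλ = 171.9055 − 122.9890 = 48.9165°.
Δφ = 63.0591 − -36.6393 = 99.6984°.
a = sin²(Δφ/2) + cos φ₁ · cos φ₂ · sin²(Δλ/2) = 0.646551.
c = 2·atan2(√a, √(1−a)) = 1.86827 rad → d = 6371·c ≈ 11902.72 km.

11903 km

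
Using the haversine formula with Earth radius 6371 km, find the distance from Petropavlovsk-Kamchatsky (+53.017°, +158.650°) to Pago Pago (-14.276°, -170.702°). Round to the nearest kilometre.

8036 km

Δλ = -170.702 − 158.650 = -329.352°; wrapped into (−180°, 180°]: 30.648°.
Δφ = -14.276 − 53.017 = -67.293°.
a = sin²(Δφ/2) + cos φ₁ · cos φ₂ · sin²(Δλ/2) = 0.347709.
c = 2·atan2(√a, √(1−a)) = 1.26130 rad → d = 6371·c ≈ 8035.72 km.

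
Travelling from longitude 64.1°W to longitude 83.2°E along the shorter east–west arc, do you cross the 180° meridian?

Signed shortest Δλ = ((83.2 − -64.1 + 180) mod 360) − 180 = 147.3°.
Going east by 147.3° from -64.1° reaches +83.2° without touching 180°.

No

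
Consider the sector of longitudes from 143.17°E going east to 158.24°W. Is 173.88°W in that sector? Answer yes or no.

Yes

Band width going east from +143.17° to -158.24°: ((-158.24 − 143.17) mod 360) = 58.59°.
Offset of -173.88° east of the west edge: ((-173.88 − 143.17) mod 360) = 42.95°.
42.95° ≤ 58.59° ⇒ inside.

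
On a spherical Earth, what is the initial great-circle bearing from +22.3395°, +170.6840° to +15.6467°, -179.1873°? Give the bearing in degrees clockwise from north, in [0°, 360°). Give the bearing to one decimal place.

Δλ = -179.1873 − 170.6840 = -349.8713°; wrapped into (−180°, 180°]: 10.1287°.
θ = atan2( sin Δλ · cos φ₂ , cos φ₁ · sin φ₂ − sin φ₁ · cos φ₂ · cos Δλ )
  = atan2(0.16934, -0.11084) = 123.206° → normalised to [0°, 360°): 123.206°.

123.2°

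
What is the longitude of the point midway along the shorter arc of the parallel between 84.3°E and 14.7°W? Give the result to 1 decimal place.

34.8°E

Signed shortest Δλ from +84.3° to -14.7° is -99.0°.
Midpoint longitude = +84.3° + (-99.0°)/2 = +84.3° − 49.5° = +34.8°.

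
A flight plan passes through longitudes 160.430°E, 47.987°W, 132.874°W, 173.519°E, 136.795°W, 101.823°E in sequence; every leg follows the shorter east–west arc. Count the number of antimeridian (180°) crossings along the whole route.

4

Leg 1: +160.430° → -47.987°, shortest Δλ = 151.583° (east) — crosses 180°.
Leg 2: -47.987° → -132.874°, shortest Δλ = -84.887° (west) — does not cross 180°.
Leg 3: -132.874° → +173.519°, shortest Δλ = -53.607° (west) — crosses 180°.
Leg 4: +173.519° → -136.795°, shortest Δλ = 49.686° (east) — crosses 180°.
Leg 5: -136.795° → +101.823°, shortest Δλ = -121.382° (west) — crosses 180°.
Total crossings: 4.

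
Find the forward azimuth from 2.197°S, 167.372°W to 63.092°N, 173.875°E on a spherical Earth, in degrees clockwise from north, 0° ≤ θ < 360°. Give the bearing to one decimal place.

Δλ = 173.875 − -167.372 = 341.247°; wrapped into (−180°, 180°]: -18.753°.
θ = atan2( sin Δλ · cos φ₂ , cos φ₁ · sin φ₂ − sin φ₁ · cos φ₂ · cos Δλ )
  = atan2(-0.14549, 0.90751) = -9.108° → normalised to [0°, 360°): 350.892°.

350.9°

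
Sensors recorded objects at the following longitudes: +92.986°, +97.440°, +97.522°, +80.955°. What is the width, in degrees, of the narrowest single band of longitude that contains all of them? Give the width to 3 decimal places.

Sort the longitudes: +80.955°, +92.986°, +97.440°, +97.522°.
Eastward gaps between consecutive values (wrapping around): 12.031°, 4.454°, 0.082°, 343.433°.
Largest gap = 343.433° ⇒ minimal covering band is its complement: 360° − 343.433° = 16.567°.
Band runs from +80.955° eastward to +97.522°.

16.567°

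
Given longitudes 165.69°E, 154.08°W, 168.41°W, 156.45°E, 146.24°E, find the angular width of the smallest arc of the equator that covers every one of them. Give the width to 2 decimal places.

59.68°

Sort the longitudes: -168.41°, -154.08°, +146.24°, +156.45°, +165.69°.
Eastward gaps between consecutive values (wrapping around): 14.33°, 300.32°, 10.21°, 9.24°, 25.90°.
Largest gap = 300.32° ⇒ minimal covering band is its complement: 360° − 300.32° = 59.68°.
Band runs from +146.24° eastward to -154.08°, crossing the antimeridian.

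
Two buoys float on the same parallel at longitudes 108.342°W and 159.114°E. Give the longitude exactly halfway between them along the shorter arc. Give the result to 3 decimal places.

Signed shortest Δλ from -108.342° to +159.114° is -92.544°.
Midpoint longitude = -108.342° + (-92.544°)/2 = -108.342° − 46.272° = -154.614°.
(The naïve average (-108.342 + +159.114)/2 = 25.386° is on the wrong side of the globe.)

154.614°W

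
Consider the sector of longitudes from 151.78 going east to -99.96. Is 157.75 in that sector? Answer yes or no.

Band width going east from +151.78° to -99.96°: ((-99.96 − 151.78) mod 360) = 108.26°.
Offset of +157.75° east of the west edge: ((157.75 − 151.78) mod 360) = 5.97°.
5.97° ≤ 108.26° ⇒ inside.

Yes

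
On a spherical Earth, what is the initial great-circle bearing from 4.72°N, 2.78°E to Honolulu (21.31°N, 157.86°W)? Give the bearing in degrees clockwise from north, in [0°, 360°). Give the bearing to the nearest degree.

325°

Δλ = -157.86 − 2.78 = -160.64°.
θ = atan2( sin Δλ · cos φ₂ , cos φ₁ · sin φ₂ − sin φ₁ · cos φ₂ · cos Δλ )
  = atan2(-0.30884, 0.43451) = -35.404° → normalised to [0°, 360°): 324.596°.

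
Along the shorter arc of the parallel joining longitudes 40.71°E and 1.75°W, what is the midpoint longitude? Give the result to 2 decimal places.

Signed shortest Δλ from +40.71° to -1.75° is -42.46°.
Midpoint longitude = +40.71° + (-42.46°)/2 = +40.71° − 21.23° = +19.48°.

19.48°E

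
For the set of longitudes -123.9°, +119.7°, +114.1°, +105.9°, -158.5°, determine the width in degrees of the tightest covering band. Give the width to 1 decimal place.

130.2°

Sort the longitudes: -158.5°, -123.9°, +105.9°, +114.1°, +119.7°.
Eastward gaps between consecutive values (wrapping around): 34.6°, 229.8°, 8.2°, 5.6°, 81.8°.
Largest gap = 229.8° ⇒ minimal covering band is its complement: 360° − 229.8° = 130.2°.
Band runs from +105.9° eastward to -123.9°, crossing the antimeridian.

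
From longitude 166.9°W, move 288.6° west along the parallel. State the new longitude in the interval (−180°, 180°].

Start at -166.9°; shift −288.6° → -455.5°.
-455.5° lies outside (−180°, 180°]; add 360° → -95.5°.

95.5°W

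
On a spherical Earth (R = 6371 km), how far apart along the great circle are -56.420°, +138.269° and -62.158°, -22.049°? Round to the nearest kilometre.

Δλ = -22.049 − 138.269 = -160.318°.
Δφ = -62.158 − -56.420 = -5.738°.
a = sin²(Δφ/2) + cos φ₁ · cos φ₂ · sin²(Δλ/2) = 0.253277.
c = 2·atan2(√a, √(1−a)) = 1.05475 rad → d = 6371·c ≈ 6719.80 km.

6720 km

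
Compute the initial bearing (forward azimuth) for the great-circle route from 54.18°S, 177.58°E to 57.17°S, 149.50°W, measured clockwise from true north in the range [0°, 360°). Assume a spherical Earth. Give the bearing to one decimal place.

Δλ = -149.50 − 177.58 = -327.08°; wrapped into (−180°, 180°]: 32.92°.
θ = atan2( sin Δλ · cos φ₂ , cos φ₁ · sin φ₂ − sin φ₁ · cos φ₂ · cos Δλ )
  = atan2(0.29464, -0.12275) = 112.617° → normalised to [0°, 360°): 112.617°.

112.6°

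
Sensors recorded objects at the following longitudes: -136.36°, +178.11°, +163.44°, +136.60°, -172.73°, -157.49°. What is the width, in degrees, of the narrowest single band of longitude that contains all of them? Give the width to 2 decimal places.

87.04°

Sort the longitudes: -172.73°, -157.49°, -136.36°, +136.60°, +163.44°, +178.11°.
Eastward gaps between consecutive values (wrapping around): 15.24°, 21.13°, 272.96°, 26.84°, 14.67°, 9.16°.
Largest gap = 272.96° ⇒ minimal covering band is its complement: 360° − 272.96° = 87.04°.
Band runs from +136.60° eastward to -136.36°, crossing the antimeridian.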